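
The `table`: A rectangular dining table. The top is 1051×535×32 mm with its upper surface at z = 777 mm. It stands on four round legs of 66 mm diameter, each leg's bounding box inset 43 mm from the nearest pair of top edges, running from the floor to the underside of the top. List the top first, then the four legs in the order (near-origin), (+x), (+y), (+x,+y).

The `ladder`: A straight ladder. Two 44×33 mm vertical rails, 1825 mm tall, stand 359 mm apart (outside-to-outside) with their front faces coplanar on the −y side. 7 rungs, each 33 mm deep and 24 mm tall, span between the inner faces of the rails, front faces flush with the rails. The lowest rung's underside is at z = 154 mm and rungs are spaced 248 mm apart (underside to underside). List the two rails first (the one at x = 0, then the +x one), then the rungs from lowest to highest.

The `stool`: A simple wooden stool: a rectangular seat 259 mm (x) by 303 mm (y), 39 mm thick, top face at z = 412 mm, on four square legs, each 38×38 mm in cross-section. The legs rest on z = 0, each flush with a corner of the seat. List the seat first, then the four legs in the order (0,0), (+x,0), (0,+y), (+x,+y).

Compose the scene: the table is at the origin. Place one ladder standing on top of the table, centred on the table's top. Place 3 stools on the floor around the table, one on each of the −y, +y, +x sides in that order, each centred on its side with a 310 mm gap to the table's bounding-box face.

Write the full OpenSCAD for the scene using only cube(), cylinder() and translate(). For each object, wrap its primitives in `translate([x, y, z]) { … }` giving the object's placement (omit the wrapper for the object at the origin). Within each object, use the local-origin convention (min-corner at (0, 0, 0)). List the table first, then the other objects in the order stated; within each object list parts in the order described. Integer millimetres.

translate([0, 0, 745]) cube([1051, 535, 32]);
translate([76, 76, 0]) cylinder(h = 745, r = 33);
translate([975, 76, 0]) cylinder(h = 745, r = 33);
translate([76, 459, 0]) cylinder(h = 745, r = 33);
translate([975, 459, 0]) cylinder(h = 745, r = 33);
translate([346, 251, 777]) {
  cube([44, 33, 1825]);
  translate([315, 0, 0]) cube([44, 33, 1825]);
  translate([44, 0, 154]) cube([271, 33, 24]);
  translate([44, 0, 402]) cube([271, 33, 24]);
  translate([44, 0, 650]) cube([271, 33, 24]);
  translate([44, 0, 898]) cube([271, 33, 24]);
  translate([44, 0, 1146]) cube([271, 33, 24]);
  translate([44, 0, 1394]) cube([271, 33, 24]);
  translate([44, 0, 1642]) cube([271, 33, 24]);
}
translate([396, -613, 0]) {
  translate([0, 0, 373]) cube([259, 303, 39]);
  cube([38, 38, 373]);
  translate([221, 0, 0]) cube([38, 38, 373]);
  translate([0, 265, 0]) cube([38, 38, 373]);
  translate([221, 265, 0]) cube([38, 38, 373]);
}
translate([396, 845, 0]) {
  translate([0, 0, 373]) cube([259, 303, 39]);
  cube([38, 38, 373]);
  translate([221, 0, 0]) cube([38, 38, 373]);
  translate([0, 265, 0]) cube([38, 38, 373]);
  translate([221, 265, 0]) cube([38, 38, 373]);
}
translate([1361, 116, 0]) {
  translate([0, 0, 373]) cube([259, 303, 39]);
  cube([38, 38, 373]);
  translate([221, 0, 0]) cube([38, 38, 373]);
  translate([0, 265, 0]) cube([38, 38, 373]);
  translate([221, 265, 0]) cube([38, 38, 373]);
}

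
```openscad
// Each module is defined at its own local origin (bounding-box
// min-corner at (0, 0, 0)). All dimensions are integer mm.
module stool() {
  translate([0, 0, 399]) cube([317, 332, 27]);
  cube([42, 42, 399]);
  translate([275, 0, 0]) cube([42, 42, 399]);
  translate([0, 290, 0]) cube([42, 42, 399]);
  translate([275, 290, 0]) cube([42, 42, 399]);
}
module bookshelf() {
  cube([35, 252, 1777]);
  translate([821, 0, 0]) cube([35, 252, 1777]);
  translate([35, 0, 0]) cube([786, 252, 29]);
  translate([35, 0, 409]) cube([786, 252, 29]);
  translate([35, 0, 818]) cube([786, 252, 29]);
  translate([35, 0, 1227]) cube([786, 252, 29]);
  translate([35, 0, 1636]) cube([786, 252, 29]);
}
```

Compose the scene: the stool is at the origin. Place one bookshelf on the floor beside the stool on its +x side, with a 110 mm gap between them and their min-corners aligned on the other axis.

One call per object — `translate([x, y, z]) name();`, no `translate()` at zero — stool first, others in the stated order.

stool();
translate([427, 0, 0]) bookshelf();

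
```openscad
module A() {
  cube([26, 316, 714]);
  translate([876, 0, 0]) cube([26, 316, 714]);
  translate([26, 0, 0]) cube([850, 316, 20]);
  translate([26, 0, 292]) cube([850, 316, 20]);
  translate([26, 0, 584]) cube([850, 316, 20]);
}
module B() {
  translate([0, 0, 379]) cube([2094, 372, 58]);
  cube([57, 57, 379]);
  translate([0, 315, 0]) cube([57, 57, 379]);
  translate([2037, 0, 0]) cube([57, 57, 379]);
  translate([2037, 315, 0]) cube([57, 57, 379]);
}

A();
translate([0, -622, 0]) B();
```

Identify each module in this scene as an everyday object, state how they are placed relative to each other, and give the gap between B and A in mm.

A is a bookshelf. B is a bench. The bench is on the floor beside the bookshelf on its −y side. The gap between the bench and the bookshelf is 250 mm.

The bench's nearest face is 250 mm from the bookshelf's −y face.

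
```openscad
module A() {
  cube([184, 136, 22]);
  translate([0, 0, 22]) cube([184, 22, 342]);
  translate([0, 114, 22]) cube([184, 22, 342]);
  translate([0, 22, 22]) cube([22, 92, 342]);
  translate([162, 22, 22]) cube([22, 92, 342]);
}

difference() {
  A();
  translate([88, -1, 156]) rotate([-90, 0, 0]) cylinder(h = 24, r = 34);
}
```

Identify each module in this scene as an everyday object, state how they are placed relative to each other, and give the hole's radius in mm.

A is an open box. The open box has a circular hole through its front wall. The hole's radius is 34 mm.

The subtracted cylinder has r = 34 mm.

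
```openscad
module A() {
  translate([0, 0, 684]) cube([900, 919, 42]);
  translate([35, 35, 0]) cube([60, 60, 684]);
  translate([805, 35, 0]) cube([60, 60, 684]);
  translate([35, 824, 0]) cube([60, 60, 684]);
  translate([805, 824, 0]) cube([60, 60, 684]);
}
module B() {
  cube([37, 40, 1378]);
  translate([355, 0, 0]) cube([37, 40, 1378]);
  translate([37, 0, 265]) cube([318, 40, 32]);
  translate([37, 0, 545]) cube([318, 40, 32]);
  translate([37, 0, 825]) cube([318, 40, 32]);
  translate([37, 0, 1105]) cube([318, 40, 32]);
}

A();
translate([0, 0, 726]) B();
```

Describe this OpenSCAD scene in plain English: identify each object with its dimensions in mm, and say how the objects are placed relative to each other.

A is a rectangular dining table. The top is 900×919×42 mm with its upper surface at z = 726 mm. It stands on four 60×60 mm square legs, each inset 35 mm from the nearest pair of top edges, running from the floor to the underside of the top.

B is a wooden ladder with two side rails of 37×40 mm section and 1378 mm height, set 392 mm apart overall. Between them run 4 rectangular rungs (40 mm deep, 32 mm thick), front faces flush with the rails' −y face. The bottom of the first rung is 265 mm above the floor and each subsequent rung is 280 mm higher than the one below.

The ladder is on top of the table.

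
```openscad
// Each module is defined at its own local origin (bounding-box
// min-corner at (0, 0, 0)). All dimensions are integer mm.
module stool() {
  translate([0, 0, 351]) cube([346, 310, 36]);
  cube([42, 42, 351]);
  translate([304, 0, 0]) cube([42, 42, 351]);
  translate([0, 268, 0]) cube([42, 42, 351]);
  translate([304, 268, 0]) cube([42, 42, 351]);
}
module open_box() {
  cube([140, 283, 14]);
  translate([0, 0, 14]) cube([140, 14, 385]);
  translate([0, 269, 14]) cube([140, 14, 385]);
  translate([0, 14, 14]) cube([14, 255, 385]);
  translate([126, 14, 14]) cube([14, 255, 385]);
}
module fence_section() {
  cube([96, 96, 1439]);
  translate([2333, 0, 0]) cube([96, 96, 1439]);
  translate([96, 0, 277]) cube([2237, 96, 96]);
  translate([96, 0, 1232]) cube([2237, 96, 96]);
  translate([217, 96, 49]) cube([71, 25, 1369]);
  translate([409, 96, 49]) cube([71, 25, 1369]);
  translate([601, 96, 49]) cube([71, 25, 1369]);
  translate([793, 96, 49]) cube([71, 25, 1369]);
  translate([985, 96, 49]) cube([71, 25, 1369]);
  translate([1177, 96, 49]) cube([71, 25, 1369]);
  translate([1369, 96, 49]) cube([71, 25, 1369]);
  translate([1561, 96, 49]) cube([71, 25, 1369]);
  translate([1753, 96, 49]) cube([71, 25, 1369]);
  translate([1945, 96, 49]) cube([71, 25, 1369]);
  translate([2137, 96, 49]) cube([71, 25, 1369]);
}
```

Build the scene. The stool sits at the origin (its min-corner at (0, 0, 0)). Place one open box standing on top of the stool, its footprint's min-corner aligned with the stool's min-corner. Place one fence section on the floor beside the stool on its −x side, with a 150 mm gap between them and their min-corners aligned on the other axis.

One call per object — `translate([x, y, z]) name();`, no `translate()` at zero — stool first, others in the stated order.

stool();
translate([0, 0, 387]) open_box();
translate([-2579, 0, 0]) fence_section();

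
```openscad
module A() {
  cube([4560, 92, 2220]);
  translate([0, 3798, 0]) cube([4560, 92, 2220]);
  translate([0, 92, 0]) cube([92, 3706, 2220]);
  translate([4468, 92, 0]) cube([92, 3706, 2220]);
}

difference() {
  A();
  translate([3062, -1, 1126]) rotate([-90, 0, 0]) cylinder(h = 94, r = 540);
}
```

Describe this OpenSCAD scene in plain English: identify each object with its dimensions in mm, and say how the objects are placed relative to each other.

A is a box-shaped house frame (walls only): outside footprint 4560×3890 mm, wall height 2220 mm, wall thickness 92 mm. The two y-facing walls run the full x-width; the two x-facing walls fit between the inner faces of the y-facing walls.

The house frame has a circular hole of radius 540 mm through its front wall, centred at (x = 3062, z = 1126).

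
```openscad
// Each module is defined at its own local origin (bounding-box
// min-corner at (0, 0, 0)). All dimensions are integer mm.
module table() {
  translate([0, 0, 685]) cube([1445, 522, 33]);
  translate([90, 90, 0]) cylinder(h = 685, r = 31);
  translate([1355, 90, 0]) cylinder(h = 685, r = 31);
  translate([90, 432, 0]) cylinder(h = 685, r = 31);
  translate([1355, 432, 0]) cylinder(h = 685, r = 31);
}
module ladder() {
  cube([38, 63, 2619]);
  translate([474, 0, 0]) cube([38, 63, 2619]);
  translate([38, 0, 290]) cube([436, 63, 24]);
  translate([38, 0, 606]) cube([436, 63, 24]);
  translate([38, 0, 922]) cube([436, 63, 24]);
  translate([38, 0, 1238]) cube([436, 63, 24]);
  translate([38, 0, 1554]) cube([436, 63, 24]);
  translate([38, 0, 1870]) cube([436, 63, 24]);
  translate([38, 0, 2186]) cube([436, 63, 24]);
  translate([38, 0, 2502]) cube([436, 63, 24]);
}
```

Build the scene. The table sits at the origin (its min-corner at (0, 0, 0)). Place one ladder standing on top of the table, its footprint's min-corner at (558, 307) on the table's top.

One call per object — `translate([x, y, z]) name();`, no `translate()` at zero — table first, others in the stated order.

table();
translate([558, 307, 718]) ladder();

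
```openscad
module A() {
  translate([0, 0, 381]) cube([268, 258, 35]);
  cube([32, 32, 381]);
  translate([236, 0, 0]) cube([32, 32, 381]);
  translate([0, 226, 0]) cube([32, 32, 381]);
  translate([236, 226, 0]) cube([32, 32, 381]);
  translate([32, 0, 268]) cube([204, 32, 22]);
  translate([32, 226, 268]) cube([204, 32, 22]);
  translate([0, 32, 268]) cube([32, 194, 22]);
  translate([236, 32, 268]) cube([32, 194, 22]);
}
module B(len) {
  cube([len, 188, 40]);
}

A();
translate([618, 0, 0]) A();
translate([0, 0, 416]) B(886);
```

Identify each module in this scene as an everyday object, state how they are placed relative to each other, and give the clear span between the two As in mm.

A is a stool. B is a beam. A beam spans the tops of two stools. The clear span between the two stools is 350 mm.

Second stool starts at x = 618; first ends at x = 268; clear span = 618 − 268 = 350 mm.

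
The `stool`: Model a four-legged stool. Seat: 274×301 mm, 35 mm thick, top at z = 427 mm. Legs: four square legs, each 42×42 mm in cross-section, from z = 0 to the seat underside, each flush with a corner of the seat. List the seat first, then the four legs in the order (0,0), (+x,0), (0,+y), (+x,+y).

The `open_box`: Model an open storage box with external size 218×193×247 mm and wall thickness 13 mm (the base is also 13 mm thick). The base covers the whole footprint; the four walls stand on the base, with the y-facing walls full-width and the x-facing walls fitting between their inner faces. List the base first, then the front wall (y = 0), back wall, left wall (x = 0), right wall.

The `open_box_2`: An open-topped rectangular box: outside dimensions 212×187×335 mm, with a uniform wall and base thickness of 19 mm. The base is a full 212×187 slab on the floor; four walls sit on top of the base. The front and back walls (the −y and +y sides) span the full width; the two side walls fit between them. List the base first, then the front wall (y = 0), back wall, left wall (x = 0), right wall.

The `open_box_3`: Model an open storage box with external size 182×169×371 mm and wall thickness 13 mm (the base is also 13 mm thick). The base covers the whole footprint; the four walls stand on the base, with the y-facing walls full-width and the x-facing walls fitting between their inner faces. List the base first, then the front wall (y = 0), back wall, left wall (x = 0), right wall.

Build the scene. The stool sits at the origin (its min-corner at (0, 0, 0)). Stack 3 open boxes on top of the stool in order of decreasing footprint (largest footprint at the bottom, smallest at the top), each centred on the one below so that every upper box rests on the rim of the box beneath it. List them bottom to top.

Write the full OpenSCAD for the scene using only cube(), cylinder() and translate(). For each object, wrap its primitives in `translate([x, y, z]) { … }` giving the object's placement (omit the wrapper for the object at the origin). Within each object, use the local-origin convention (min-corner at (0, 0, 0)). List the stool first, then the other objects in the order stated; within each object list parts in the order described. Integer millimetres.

translate([0, 0, 392]) cube([274, 301, 35]);
cube([42, 42, 392]);
translate([232, 0, 0]) cube([42, 42, 392]);
translate([0, 259, 0]) cube([42, 42, 392]);
translate([232, 259, 0]) cube([42, 42, 392]);
translate([28, 54, 427]) {
  cube([218, 193, 13]);
  translate([0, 0, 13]) cube([218, 13, 234]);
  translate([0, 180, 13]) cube([218, 13, 234]);
  translate([0, 13, 13]) cube([13, 167, 234]);
  translate([205, 13, 13]) cube([13, 167, 234]);
}
translate([31, 57, 674]) {
  cube([212, 187, 19]);
  translate([0, 0, 19]) cube([212, 19, 316]);
  translate([0, 168, 19]) cube([212, 19, 316]);
  translate([0, 19, 19]) cube([19, 149, 316]);
  translate([193, 19, 19]) cube([19, 149, 316]);
}
translate([46, 66, 1009]) {
  cube([182, 169, 13]);
  translate([0, 0, 13]) cube([182, 13, 358]);
  translate([0, 156, 13]) cube([182, 13, 358]);
  translate([0, 13, 13]) cube([13, 143, 358]);
  translate([169, 13, 13]) cube([13, 143, 358]);
}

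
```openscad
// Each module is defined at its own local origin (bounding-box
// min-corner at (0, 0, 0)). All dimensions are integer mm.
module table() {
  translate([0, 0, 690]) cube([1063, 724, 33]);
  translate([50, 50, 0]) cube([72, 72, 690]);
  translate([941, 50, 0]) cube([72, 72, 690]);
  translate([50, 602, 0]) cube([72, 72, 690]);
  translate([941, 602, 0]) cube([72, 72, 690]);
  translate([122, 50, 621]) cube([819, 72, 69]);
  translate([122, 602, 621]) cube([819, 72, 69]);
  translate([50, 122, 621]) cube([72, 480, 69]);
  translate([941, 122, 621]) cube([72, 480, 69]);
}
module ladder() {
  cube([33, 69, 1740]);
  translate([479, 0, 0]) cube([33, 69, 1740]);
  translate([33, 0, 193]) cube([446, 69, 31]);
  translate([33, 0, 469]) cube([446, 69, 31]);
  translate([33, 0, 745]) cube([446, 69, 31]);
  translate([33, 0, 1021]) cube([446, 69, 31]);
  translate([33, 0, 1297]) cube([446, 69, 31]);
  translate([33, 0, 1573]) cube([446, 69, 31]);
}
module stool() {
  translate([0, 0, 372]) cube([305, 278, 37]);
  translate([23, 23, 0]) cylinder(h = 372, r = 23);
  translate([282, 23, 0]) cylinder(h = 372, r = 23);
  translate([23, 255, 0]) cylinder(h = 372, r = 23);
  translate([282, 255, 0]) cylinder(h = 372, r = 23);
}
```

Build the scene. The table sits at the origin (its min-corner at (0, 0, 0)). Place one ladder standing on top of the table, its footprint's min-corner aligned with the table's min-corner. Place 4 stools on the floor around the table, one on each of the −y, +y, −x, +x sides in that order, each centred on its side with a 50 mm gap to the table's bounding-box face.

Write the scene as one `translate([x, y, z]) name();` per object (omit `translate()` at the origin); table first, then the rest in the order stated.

table();
translate([0, 0, 723]) ladder();
translate([379, -328, 0]) stool();
translate([379, 774, 0]) stool();
translate([-355, 223, 0]) stool();
translate([1113, 223, 0]) stool();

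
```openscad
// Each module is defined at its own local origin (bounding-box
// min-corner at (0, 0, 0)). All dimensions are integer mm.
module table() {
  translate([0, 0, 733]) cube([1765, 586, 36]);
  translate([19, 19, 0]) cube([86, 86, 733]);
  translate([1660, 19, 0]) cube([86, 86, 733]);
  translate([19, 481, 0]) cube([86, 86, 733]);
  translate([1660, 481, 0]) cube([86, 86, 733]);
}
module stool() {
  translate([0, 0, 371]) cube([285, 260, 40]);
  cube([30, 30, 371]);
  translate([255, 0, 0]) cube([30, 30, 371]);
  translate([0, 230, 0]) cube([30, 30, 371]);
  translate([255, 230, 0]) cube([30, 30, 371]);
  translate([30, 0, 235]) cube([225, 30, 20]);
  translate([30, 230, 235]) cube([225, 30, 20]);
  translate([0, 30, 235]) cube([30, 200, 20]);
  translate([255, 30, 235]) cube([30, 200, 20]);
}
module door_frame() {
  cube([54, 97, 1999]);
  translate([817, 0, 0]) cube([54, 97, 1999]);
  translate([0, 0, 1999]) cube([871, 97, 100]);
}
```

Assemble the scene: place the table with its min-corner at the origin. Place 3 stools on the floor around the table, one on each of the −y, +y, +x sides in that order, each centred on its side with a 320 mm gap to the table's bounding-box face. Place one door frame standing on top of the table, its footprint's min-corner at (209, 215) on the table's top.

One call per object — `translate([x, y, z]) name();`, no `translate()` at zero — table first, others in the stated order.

table();
translate([740, -580, 0]) stool();
translate([740, 906, 0]) stool();
translate([2085, 163, 0]) stool();
translate([209, 215, 769]) door_frame();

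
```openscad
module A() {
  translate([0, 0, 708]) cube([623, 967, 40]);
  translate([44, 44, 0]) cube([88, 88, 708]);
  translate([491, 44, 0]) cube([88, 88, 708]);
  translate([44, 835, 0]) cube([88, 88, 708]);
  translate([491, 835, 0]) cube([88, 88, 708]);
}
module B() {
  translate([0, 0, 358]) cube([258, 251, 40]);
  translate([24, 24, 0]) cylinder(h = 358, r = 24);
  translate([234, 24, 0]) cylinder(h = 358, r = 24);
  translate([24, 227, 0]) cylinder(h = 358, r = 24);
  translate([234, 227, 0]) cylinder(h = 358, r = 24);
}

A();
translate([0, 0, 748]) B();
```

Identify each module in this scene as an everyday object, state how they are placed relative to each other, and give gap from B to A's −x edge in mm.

The stool's min-x is at 0; the table's min-x is 0; gap = 0 mm.

A is a table. B is a stool. The stool is on top of the table. The gap from the stool to the table's −x edge is 0 mm.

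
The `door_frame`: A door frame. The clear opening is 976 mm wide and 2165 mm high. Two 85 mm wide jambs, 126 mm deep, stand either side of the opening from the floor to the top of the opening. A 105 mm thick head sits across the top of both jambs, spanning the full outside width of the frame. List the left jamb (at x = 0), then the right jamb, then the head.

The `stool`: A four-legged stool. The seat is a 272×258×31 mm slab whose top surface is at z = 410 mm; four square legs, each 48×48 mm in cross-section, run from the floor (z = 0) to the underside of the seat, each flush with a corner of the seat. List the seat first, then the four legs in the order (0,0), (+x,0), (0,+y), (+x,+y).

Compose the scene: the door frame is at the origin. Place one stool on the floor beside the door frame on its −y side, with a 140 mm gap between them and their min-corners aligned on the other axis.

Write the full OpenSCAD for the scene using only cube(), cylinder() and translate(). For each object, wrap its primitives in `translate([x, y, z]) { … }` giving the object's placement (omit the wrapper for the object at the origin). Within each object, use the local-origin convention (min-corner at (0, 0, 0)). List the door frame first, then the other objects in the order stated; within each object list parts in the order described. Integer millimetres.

cube([85, 126, 2165]);
translate([1061, 0, 0]) cube([85, 126, 2165]);
translate([0, 0, 2165]) cube([1146, 126, 105]);
translate([0, -398, 0]) {
  translate([0, 0, 379]) cube([272, 258, 31]);
  cube([48, 48, 379]);
  translate([224, 0, 0]) cube([48, 48, 379]);
  translate([0, 210, 0]) cube([48, 48, 379]);
  translate([224, 210, 0]) cube([48, 48, 379]);
}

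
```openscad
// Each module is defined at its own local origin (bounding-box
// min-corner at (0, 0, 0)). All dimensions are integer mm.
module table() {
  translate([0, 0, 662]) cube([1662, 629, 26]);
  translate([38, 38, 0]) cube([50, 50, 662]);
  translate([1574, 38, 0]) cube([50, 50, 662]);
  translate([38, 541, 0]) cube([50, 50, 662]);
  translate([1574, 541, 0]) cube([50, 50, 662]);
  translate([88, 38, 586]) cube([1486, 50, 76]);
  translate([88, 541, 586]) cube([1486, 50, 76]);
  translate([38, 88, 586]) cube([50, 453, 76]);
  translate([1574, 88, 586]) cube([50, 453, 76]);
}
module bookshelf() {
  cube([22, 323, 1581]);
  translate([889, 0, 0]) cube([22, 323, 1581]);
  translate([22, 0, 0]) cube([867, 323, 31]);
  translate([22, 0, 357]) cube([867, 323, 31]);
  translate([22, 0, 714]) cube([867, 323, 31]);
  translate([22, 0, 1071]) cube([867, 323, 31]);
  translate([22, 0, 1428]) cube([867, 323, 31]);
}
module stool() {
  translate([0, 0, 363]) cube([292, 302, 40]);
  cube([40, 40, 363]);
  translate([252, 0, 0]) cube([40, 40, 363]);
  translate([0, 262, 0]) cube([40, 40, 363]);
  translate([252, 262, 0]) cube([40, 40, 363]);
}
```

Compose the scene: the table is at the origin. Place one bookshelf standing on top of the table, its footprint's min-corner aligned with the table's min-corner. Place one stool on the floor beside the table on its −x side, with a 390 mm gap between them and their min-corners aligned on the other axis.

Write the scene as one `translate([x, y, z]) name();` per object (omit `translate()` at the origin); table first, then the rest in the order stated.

table();
translate([0, 0, 688]) bookshelf();
translate([-682, 0, 0]) stool();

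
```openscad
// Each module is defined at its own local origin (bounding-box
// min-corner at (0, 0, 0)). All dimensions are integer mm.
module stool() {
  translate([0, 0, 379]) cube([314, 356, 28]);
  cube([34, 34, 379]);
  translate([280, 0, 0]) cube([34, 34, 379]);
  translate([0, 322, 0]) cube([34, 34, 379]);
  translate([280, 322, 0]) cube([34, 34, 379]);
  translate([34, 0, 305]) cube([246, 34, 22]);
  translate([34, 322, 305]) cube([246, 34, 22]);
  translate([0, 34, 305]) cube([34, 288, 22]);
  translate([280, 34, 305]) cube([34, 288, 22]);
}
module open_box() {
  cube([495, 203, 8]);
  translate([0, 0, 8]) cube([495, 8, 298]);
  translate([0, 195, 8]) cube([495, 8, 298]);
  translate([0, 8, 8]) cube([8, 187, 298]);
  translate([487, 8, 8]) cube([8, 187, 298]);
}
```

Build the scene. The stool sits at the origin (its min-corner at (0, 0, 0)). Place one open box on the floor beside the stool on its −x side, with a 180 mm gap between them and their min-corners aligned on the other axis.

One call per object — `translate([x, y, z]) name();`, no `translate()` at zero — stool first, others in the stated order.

stool();
translate([-675, 0, 0]) open_box();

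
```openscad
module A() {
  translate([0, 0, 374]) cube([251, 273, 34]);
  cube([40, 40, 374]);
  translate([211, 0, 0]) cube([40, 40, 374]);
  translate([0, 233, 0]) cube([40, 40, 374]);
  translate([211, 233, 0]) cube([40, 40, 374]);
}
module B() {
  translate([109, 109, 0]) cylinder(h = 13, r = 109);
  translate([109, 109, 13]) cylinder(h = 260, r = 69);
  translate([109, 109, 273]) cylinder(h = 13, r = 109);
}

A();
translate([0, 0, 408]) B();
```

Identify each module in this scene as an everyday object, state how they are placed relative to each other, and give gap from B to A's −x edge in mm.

A is a stool. B is a spool. The spool is on top of the stool. The gap from the spool to the stool's −x edge is 0 mm.

The spool's min-x is at 0; the stool's min-x is 0; gap = 0 mm.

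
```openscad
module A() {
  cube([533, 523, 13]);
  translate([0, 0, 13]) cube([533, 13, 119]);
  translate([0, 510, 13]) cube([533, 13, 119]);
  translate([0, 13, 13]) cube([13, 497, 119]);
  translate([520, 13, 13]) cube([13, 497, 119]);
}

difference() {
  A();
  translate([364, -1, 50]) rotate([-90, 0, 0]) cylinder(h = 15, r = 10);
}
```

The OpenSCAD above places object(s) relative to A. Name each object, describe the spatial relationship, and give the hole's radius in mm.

A is an open box. The open box has a circular hole through its front wall. The hole's radius is 10 mm.

The subtracted cylinder has r = 10 mm.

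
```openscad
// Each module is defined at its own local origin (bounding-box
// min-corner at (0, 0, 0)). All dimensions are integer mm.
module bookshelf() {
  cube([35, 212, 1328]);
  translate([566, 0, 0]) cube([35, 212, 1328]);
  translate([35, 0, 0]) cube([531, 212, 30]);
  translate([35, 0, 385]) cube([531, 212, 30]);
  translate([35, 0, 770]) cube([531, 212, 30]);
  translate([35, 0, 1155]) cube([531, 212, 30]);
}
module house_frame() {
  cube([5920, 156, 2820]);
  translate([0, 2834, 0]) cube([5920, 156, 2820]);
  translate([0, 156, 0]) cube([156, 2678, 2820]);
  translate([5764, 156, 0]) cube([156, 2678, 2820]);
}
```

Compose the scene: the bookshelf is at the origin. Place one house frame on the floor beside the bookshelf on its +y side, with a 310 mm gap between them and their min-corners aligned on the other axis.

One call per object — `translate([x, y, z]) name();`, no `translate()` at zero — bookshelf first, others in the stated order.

bookshelf();
translate([0, 522, 0]) house_frame();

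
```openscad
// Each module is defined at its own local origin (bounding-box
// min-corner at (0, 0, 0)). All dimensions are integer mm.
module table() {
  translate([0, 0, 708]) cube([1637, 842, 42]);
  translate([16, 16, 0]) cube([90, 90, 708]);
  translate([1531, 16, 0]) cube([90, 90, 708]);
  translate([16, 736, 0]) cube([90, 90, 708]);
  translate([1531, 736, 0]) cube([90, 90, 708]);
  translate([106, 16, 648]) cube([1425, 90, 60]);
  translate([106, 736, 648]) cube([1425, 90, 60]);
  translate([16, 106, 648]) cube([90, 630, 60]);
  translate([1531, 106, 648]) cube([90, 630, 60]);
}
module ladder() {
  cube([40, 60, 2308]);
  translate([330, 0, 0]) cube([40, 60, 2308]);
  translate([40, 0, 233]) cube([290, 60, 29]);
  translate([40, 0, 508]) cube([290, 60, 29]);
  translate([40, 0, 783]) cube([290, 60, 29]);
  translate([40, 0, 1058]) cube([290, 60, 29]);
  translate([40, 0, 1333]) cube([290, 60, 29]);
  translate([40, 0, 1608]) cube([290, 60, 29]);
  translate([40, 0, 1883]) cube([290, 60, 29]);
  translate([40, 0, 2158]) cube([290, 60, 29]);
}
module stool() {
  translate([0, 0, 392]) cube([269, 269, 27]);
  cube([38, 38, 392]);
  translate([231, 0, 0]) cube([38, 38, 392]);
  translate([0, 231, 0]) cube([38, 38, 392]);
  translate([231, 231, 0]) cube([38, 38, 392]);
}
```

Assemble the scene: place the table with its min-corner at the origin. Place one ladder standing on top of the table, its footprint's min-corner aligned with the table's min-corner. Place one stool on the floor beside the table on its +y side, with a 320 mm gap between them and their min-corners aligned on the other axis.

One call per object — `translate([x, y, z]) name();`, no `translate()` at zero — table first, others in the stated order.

table();
translate([0, 0, 750]) ladder();
translate([0, 1162, 0]) stool();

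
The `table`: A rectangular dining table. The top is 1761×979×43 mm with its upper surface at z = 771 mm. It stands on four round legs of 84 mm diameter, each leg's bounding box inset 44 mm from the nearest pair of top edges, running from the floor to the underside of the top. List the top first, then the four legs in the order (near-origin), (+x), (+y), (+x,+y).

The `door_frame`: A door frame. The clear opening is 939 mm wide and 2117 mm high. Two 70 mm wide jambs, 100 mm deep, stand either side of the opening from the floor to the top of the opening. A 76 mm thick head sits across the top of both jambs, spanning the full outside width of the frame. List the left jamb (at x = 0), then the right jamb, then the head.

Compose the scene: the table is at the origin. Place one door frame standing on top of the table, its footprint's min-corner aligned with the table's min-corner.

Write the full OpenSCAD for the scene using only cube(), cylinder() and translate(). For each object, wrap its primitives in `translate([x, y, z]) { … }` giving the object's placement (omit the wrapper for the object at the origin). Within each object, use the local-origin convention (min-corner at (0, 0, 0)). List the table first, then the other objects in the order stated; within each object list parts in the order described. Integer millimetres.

translate([0, 0, 728]) cube([1761, 979, 43]);
translate([86, 86, 0]) cylinder(h = 728, r = 42);
translate([1675, 86, 0]) cylinder(h = 728, r = 42);
translate([86, 893, 0]) cylinder(h = 728, r = 42);
translate([1675, 893, 0]) cylinder(h = 728, r = 42);
translate([0, 0, 771]) {
  cube([70, 100, 2117]);
  translate([1009, 0, 0]) cube([70, 100, 2117]);
  translate([0, 0, 2117]) cube([1079, 100, 76]);
}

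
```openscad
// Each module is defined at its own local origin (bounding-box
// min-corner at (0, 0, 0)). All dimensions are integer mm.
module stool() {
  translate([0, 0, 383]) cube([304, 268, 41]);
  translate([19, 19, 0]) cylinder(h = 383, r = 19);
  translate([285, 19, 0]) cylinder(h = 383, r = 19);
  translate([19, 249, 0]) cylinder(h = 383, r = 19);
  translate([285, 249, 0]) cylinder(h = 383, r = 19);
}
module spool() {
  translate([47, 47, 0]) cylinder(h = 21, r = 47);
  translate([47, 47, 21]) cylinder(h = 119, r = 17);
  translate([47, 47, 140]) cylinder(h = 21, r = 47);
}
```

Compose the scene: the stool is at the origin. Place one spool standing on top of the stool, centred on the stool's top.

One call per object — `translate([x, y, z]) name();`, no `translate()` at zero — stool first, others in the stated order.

stool();
translate([105, 87, 424]) spool();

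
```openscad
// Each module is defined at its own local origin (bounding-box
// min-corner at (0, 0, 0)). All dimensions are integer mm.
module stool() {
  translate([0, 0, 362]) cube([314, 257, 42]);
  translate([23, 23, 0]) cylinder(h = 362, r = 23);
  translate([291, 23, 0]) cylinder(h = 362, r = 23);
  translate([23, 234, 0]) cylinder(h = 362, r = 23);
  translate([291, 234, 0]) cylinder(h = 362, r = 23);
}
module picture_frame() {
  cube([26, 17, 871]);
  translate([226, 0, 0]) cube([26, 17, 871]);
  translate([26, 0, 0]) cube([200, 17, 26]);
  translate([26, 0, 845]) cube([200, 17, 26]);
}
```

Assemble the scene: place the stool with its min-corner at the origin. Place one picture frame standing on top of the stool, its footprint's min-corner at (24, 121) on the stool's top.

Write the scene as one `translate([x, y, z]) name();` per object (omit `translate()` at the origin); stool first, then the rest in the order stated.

stool();
translate([24, 121, 404]) picture_frame();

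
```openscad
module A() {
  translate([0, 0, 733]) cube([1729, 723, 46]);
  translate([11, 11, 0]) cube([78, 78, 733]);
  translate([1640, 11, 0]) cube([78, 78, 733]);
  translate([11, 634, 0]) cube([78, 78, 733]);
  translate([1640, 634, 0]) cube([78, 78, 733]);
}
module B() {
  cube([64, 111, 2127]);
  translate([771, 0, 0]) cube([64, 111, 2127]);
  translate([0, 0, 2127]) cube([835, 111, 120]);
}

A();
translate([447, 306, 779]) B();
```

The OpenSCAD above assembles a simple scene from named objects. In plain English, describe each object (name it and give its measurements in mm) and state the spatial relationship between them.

A is a rectangular dining table. The top is 1729×723×46 mm with its upper surface at z = 779 mm. It stands on four 78×78 mm square legs, each inset 11 mm from the nearest pair of top edges, running from the floor to the underside of the top.

B is a door frame. The clear opening is 707 mm wide and 2127 mm high. Two 64 mm wide jambs, 111 mm deep, stand either side of the opening from the floor to the top of the opening. A 120 mm thick head sits across the top of both jambs, spanning the full outside width of the frame.

The door frame is on top of the table, centred.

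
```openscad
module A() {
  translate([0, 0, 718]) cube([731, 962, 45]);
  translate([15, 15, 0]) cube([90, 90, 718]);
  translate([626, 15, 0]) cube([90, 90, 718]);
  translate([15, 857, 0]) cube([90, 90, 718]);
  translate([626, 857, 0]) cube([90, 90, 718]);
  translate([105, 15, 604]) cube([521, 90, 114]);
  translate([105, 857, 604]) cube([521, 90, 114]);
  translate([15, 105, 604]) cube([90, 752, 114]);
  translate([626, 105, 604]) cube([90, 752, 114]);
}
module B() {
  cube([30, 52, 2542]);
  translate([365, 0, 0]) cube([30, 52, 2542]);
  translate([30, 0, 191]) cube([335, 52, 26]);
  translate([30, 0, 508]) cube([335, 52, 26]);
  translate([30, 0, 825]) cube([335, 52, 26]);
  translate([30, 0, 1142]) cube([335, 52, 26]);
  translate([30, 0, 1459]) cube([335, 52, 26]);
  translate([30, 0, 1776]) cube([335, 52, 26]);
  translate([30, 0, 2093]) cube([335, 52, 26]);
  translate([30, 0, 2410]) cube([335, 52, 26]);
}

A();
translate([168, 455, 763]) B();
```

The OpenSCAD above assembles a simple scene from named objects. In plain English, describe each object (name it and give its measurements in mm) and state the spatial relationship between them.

A is a table with a 731×962 mm rectangular top, 45 mm thick, top surface at z = 763 mm, supported by four 90×90 mm square legs, each inset 15 mm from the nearest pair of top edges, running from the floor. Four apron rails, 90 mm thick and 114 mm tall, run between adjacent legs with their top edges flush with the underside of the top and their outer faces flush with the legs' outer faces.

B is a straight ladder. Two 30×52 mm vertical rails, 2542 mm tall, stand 395 mm apart (outside-to-outside) with their front faces coplanar on the −y side. 8 rungs, each 52 mm deep and 26 mm tall, span between the inner faces of the rails, front faces flush with the rails. The lowest rung's underside is at z = 191 mm and rungs are spaced 317 mm apart (underside to underside).

The ladder is on top of the table, centred.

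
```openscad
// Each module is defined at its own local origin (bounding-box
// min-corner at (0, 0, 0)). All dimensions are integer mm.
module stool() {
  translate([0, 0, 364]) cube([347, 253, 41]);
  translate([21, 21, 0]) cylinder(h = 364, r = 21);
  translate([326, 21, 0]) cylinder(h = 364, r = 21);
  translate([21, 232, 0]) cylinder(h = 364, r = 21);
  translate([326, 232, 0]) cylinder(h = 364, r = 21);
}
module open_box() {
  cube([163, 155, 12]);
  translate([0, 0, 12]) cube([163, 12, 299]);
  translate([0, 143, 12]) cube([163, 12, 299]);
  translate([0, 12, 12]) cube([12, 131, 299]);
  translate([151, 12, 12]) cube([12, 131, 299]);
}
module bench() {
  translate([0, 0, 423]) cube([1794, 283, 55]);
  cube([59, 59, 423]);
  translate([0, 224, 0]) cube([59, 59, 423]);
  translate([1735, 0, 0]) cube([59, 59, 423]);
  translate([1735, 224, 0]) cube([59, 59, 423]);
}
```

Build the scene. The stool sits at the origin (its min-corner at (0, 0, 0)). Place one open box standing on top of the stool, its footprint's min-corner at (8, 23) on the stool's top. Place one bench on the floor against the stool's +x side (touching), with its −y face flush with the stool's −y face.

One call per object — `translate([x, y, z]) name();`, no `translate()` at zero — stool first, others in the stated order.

stool();
translate([8, 23, 405]) open_box();
translate([347, 0, 0]) bench();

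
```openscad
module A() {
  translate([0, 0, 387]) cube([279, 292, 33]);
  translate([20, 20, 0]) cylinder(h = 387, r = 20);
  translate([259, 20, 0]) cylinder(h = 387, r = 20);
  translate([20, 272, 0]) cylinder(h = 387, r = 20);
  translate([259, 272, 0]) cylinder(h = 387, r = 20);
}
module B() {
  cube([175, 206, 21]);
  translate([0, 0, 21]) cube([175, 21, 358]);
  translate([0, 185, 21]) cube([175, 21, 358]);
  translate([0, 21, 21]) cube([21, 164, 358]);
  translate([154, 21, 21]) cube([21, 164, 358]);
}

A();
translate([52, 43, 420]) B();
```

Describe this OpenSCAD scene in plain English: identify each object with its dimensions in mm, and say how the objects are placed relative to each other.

A is a simple wooden stool: a rectangular seat 279 mm (x) by 292 mm (y), 33 mm thick, top face at z = 420 mm, on four round legs, each 40 mm in diameter. The legs rest on z = 0, each leg's axis is inset half a diameter from the nearest pair of seat edges (so the leg's bounding box is flush with the corner).

B is an open storage box with external size 175×206×379 mm and wall thickness 21 mm (the base is also 21 mm thick). The base covers the whole footprint; the four walls stand on the base, with the y-facing walls full-width and the x-facing walls fitting between their inner faces.

The open box is on top of the stool, centred.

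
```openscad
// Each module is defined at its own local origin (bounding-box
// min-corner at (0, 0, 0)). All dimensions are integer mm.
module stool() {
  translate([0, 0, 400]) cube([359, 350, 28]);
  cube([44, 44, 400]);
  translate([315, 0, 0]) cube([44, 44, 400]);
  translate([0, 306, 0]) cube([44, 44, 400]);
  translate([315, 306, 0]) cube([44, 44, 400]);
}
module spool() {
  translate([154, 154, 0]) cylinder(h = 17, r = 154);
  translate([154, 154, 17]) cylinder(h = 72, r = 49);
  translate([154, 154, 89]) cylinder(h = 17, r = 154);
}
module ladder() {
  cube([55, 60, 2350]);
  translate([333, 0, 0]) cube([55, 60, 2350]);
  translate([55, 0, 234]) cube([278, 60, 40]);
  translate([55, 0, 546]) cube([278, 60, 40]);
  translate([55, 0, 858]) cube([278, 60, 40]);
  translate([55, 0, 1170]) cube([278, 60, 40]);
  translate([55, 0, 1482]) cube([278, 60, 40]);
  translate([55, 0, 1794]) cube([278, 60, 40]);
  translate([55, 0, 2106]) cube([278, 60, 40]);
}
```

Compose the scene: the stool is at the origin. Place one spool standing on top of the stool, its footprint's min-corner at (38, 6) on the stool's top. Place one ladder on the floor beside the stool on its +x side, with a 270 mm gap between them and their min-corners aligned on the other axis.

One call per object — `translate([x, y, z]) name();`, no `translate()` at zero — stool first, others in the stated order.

stool();
translate([38, 6, 428]) spool();
translate([629, 0, 0]) ladder();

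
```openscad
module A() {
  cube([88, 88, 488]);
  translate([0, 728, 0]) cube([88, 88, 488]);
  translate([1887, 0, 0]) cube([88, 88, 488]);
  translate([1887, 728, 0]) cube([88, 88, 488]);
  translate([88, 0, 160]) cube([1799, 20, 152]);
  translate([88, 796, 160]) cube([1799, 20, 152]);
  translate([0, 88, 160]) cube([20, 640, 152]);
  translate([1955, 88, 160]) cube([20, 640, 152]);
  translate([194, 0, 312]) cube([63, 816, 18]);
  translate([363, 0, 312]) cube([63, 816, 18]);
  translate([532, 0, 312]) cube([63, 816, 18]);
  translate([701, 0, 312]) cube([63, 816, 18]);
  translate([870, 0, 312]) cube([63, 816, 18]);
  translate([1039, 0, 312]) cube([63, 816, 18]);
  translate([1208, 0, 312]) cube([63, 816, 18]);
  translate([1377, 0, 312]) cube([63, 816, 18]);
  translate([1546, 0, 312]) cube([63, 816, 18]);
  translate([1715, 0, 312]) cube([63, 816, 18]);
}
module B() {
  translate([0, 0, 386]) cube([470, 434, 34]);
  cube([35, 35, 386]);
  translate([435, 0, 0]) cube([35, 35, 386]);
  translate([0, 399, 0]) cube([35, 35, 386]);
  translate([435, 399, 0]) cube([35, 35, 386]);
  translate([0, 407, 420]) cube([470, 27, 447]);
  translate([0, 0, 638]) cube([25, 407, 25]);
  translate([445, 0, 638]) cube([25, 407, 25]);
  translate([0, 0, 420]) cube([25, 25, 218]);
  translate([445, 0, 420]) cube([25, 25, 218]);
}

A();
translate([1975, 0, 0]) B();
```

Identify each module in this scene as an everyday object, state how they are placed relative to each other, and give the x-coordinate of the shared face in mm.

A is a bed frame. B is a chair. The chair is against the bed frame's +x side, with their −y faces flush. The x-coordinate of the shared face is 1975 mm.

The bed frame's +x face and the chair's −x face are both at x = 1975 mm.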